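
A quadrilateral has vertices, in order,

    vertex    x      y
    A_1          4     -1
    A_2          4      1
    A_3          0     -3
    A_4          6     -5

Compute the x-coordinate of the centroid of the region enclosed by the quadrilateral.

22/7

Apply the surveyor's formula. First the cross-terms c_i = x_i·y_{i+1} − x_{i+1}·y_i:
  8, -12, 18, 14  ⇒  2A = 28, A = 14.
Then Σ (x_i + x_{i+1})·c_i = 264, so x̄ = 264 / (6·14) = 22/7.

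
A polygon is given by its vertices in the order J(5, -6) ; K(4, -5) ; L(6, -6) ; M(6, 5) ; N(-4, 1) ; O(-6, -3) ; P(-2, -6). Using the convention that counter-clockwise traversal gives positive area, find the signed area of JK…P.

Σ = (-1) + (6) + (66) + (26) + (18) + (30) + (42) = 187
Signed area = Σ/2 = 93.5 (positive ⇒ counter-clockwise traversal).

93.5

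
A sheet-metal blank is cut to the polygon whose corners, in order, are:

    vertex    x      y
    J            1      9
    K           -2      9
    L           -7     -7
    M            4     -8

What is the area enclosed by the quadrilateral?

116

Σ = (27) + (77) + (84) + (44) = 232
Area = |Σ|/2 = 116.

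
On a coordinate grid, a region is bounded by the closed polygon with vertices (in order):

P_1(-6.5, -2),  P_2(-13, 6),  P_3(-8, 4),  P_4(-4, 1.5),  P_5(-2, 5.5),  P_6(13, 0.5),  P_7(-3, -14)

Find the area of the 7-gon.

211

Apply the surveyor's formula: 2A = Σ (x_i·y_{i+1} − x_{i+1}·y_i), indices taken mod 7.
Σ = (-65) + (-4) + (4) + (-19) + (-72.5) + (-180.5) + (-85) = -422
Area = |Σ|/2 = 211.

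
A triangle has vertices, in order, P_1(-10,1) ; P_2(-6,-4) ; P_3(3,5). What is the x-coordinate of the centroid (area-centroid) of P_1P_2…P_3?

-13/3

Apply the shoelace (surveyor's) formula. First the cross-terms c_i = x_i·y_{i+1} − x_{i+1}·y_i:
  46, -18, 53  ⇒  2A = 81, A = 40.5.
Then Σ (x_i + x_{i+1})·c_i = -1053, so x̄ = -1053 / (6·40.5) = -13/3.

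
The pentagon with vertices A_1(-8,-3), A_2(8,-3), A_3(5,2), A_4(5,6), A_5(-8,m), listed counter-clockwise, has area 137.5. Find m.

8

The doubled signed area Σ (x_i y_{i+1} − x_{i+1} y_i) is linear in m.
With m=0 it equals 171; the coefficient of m is 13 (from the two edges through A_5).
So 13·m + 171 = 2·137.5 = 275 ⇒ m = 8.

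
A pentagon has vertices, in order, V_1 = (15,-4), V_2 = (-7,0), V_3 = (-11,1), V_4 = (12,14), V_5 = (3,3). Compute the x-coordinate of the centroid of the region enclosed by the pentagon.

115/66

Apply the surveyor's formula. First the cross-terms c_i = x_i·y_{i+1} − x_{i+1}·y_i:
  -28, -7, -166, -6, -57  ⇒  2A = -264, A = -132.
Then Σ (x_i + x_{i+1})·c_i = -1380, so x̄ = -1380 / (6·(-132)) = 115/66.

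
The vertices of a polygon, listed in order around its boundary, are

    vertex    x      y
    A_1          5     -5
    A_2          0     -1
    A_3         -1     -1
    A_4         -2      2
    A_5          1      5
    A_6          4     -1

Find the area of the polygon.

29

A_1→A_2: (5)(-1) − (0)(-5) = -5
A_2→A_3: (0)(-1) − (-1)(-1) = -1
A_3→A_4: (-1)(2) − (-2)(-1) = -4
A_4→A_5: (-2)(5) − (1)(2) = -12
A_5→A_6: (1)(-1) − (4)(5) = -21
A_6→A_1: (4)(-5) − (5)(-1) = -15
Σ = -58
Area = |Σ|/2 = 29.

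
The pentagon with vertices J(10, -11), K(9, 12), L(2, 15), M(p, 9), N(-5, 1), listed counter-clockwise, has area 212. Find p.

1

Write out the shoelace sum; only the two edges meeting at M involve p:
2·Area = [(2·9 − p·15) + (p·1 − (-5)·9)] + 375
       = -14·p + 438 = 424
⇒ p = 1.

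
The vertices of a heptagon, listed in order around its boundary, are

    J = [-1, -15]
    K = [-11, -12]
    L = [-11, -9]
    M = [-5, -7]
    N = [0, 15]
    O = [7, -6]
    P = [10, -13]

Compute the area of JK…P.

Σ = (-153) + (-33) + (32) + (-75) + (-105) + (-31) + (-163) = -528
Area = |Σ|/2 = 264.

264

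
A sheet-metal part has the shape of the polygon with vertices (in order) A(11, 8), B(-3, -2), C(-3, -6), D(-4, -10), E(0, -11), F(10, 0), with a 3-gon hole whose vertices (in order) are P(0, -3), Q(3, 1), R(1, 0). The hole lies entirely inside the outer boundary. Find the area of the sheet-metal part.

Outer boundary:
Apply Gauss's area formula: 2A = Σ (x_i·y_{i+1} − x_{i+1}·y_i), indices taken mod 6.
Σ = (2) + (12) + (6) + (44) + (110) + (80) = 254
Area = |Σ|/2 = 127.
Hole:
Σ = (9) + (-1) + (-3) = 5
Area = |Σ|/2 = 2.5.
Net area = 127 − 2.5 = 124.5.

124.5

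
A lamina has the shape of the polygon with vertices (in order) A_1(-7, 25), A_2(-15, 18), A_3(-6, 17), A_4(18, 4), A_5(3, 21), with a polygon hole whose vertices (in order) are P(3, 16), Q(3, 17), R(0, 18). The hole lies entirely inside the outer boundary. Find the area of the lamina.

178.5

Outer boundary:
Σ = (249) + (-147) + (-330) + (366) + (222) = 360
Area = |Σ|/2 = 180.
Hole:
Apply the surveyor's formula: 2A = Σ (x_i·y_{i+1} − x_{i+1}·y_i), indices taken mod 3.
Σ = (3) + (54) + (-54) = 3
Area = |Σ|/2 = 1.5.
Net area = 180 − 1.5 = 178.5.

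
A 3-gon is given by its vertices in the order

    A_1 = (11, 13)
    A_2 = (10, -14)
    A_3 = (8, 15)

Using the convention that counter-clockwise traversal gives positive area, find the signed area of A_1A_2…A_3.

Σ = (-284) + (262) + (-61) = -83
Signed area = Σ/2 = -41.5 (negative ⇒ clockwise traversal).

-41.5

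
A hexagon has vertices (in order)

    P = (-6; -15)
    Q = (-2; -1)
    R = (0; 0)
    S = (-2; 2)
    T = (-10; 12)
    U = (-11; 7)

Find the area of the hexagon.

Σ = (-24) + (0) + (0) + (-4) + (62) + (207) = 241
Area = |Σ|/2 = 120.5.

120.5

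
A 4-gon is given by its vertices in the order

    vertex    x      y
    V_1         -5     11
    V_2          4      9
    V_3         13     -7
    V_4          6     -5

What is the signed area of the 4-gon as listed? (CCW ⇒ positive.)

Apply the surveyor's formula: 2A = Σ (x_i·y_{i+1} − x_{i+1}·y_i), indices taken mod 4.
V_1→V_2: (-5)(9) − (4)(11) = -89
V_2→V_3: (4)(-7) − (13)(9) = -145
V_3→V_4: (13)(-5) − (6)(-7) = -23
V_4→V_1: (6)(11) − (-5)(-5) = 41
Σ = -216
Signed area = Σ/2 = -108 (negative ⇒ clockwise traversal).

-108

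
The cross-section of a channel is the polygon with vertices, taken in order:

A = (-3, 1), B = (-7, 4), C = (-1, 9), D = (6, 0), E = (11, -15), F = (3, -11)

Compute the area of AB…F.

157

Apply Gauss's area formula: 2A = Σ (x_i·y_{i+1} − x_{i+1}·y_i), indices taken mod 6.
Σ = (-5) + (-59) + (-54) + (-90) + (-76) + (-30) = -314
Area = |Σ|/2 = 157.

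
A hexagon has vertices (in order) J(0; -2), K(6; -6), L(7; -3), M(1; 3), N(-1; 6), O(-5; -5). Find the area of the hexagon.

57

Apply the shoelace (surveyor's) formula: 2A = Σ (x_i·y_{i+1} − x_{i+1}·y_i), indices taken mod 6.
Σ = (12) + (24) + (24) + (9) + (35) + (10) = 114
Area = |Σ|/2 = 57.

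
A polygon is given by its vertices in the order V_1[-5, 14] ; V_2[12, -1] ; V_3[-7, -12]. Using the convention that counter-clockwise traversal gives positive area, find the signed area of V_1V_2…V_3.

Apply the shoelace formula: 2A = Σ (x_i·y_{i+1} − x_{i+1}·y_i), indices taken mod 3.
Σ = (-163) + (-151) + (-158) = -472
Signed area = Σ/2 = -236 (negative ⇒ clockwise traversal).

-236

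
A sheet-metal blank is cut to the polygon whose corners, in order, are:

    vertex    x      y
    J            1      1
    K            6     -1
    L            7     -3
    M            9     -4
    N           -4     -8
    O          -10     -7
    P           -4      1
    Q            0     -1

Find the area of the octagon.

96

Apply the shoelace (surveyor's) formula: 2A = Σ (x_i·y_{i+1} − x_{i+1}·y_i), indices taken mod 8.
J→K: (1)(-1) − (6)(1) = -7
K→L: (6)(-3) − (7)(-1) = -11
L→M: (7)(-4) − (9)(-3) = -1
M→N: (9)(-8) − (-4)(-4) = -88
N→O: (-4)(-7) − (-10)(-8) = -52
O→P: (-10)(1) − (-4)(-7) = -38
P→Q: (-4)(-1) − (0)(1) = 4
Q→J: (0)(1) − (1)(-1) = 1
Σ = -192
Area = |Σ|/2 = 96.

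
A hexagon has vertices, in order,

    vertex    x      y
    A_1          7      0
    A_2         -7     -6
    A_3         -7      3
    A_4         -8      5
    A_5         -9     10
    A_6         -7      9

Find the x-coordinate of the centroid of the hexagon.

-202/75

Apply Gauss's area formula. First the cross-terms c_i = x_i·y_{i+1} − x_{i+1}·y_i:
  -42, -63, -11, -35, -11, -63  ⇒  2A = -225, A = -112.5.
Then Σ (x_i + x_{i+1})·c_i = 1818, so x̄ = 1818 / (6·(-112.5)) = -202/75.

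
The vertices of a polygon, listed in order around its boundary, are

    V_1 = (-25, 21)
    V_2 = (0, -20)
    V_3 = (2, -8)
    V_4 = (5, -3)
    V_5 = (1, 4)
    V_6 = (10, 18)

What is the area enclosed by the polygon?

Apply the surveyor's formula: 2A = Σ (x_i·y_{i+1} − x_{i+1}·y_i), indices taken mod 6.
Cross-terms: 500, 40, 34, 23, -22, 660  ⇒  Σ = 1235
Area = |Σ|/2 = 617.5.

617.5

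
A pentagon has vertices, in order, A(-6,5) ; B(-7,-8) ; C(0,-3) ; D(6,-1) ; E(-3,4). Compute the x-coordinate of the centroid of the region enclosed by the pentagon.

-142/57

Apply the shoelace (surveyor's) formula. First the cross-terms c_i = x_i·y_{i+1} − x_{i+1}·y_i:
  83, 21, 18, 21, 9  ⇒  2A = 152, A = 76.
Then Σ (x_i + x_{i+1})·c_i = -1136, so x̄ = -1136 / (6·76) = -142/57.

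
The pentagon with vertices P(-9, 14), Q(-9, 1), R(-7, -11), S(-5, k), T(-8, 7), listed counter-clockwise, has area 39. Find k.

Write out the shoelace sum; only the two edges meeting at S involve k:
2·Area = [((-7)·k − (-5)·(-11)) + ((-5)·7 − (-8)·k)] + 174
       = 1·k + 84 = 78
⇒ k = -6.

-6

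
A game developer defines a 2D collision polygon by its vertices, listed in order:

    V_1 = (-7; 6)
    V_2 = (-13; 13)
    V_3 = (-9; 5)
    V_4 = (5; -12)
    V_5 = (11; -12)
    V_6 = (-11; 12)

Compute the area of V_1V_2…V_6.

Cross-terms: -13, 52, 83, 72, 0, 18  ⇒  Σ = 212
Area = |Σ|/2 = 106.

106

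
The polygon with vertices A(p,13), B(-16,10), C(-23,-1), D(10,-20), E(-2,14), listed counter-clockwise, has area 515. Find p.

-8

The doubled signed area Σ (x_i y_{i+1} − x_{i+1} y_i) is linear in p.
With p=0 it equals 998; the coefficient of p is -4 (from the two edges through A).
So -4·p + 998 = 2·515 = 1030 ⇒ p = -8.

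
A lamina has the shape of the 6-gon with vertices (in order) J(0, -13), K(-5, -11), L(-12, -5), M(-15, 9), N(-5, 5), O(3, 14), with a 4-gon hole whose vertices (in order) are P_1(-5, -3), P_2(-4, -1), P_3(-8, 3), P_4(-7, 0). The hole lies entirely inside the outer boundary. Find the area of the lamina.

Outer boundary:
Σ = (-65) + (-107) + (-183) + (-30) + (-85) + (-39) = -509
Area = |Σ|/2 = 254.5.
Hole:
Apply the shoelace formula: 2A = Σ (x_i·y_{i+1} − x_{i+1}·y_i), indices taken mod 4.
Cross-terms: -7, -20, 21, 21  ⇒  Σ = 15
Area = |Σ|/2 = 7.5.
Net area = 254.5 − 7.5 = 247.

247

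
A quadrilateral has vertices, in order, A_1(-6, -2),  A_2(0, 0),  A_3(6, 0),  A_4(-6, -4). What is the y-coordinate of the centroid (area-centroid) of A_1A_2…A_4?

Apply the shoelace (surveyor's) formula. First the cross-terms c_i = x_i·y_{i+1} − x_{i+1}·y_i:
  0, 0, -24, -12  ⇒  2A = -36, A = -18.
Then Σ (y_i + y_{i+1})·c_i = 168, so ȳ = 168 / (6·(-18)) = -14/9.

-14/9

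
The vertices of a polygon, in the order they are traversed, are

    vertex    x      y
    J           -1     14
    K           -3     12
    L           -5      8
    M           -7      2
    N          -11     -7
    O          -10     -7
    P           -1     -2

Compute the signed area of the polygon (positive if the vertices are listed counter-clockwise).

93.5

Cross-terms: 30, 36, 46, 71, 7, 13, -16  ⇒  Σ = 187
Signed area = Σ/2 = 93.5 (positive ⇒ counter-clockwise traversal).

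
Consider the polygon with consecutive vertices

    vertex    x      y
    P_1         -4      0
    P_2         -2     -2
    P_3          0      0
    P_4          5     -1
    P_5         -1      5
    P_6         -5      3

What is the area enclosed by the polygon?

Apply Gauss's area formula: 2A = Σ (x_i·y_{i+1} − x_{i+1}·y_i), indices taken mod 6.
Cross-terms: 8, 0, 0, 24, 22, 12  ⇒  Σ = 66
Area = |Σ|/2 = 33.

33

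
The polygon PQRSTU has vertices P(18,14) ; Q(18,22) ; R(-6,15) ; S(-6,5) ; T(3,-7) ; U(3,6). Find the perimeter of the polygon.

88

|PQ| = √((0)² + (8)²) = √64 = 8
|QR| = √((-24)² + (-7)²) = √625 = 25
|RS| = √((0)² + (-10)²) = √100 = 10
|ST| = √((9)² + (-12)²) = √225 = 15
|TU| = √((0)² + (13)²) = √169 = 13
|UP| = √((15)² + (8)²) = √289 = 17
Perimeter = 8 + 25 + 10 + 15 + 13 + 17 = 88.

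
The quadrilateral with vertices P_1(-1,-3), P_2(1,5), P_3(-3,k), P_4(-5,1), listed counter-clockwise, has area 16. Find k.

1

The doubled signed area Σ (x_i y_{i+1} − x_{i+1} y_i) is linear in k.
With k=0 it equals 26; the coefficient of k is 6 (from the two edges through P_3).
So 6·k + 26 = 2·16 = 32 ⇒ k = 1.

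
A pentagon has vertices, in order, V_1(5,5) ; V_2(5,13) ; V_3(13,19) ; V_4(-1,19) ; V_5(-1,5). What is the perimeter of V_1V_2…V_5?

|V_1V_2| = √((0)² + (8)²) = √64 = 8
|V_2V_3| = √((8)² + (6)²) = √100 = 10
|V_3V_4| = √((-14)² + (0)²) = √196 = 14
|V_4V_5| = √((0)² + (-14)²) = √196 = 14
|V_5V_1| = √((6)² + (0)²) = √36 = 6
Perimeter = 8 + 10 + 14 + 14 + 6 = 52.

52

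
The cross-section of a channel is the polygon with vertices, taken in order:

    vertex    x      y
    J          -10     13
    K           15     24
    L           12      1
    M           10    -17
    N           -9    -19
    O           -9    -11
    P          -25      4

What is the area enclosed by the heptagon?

966.5

Cross-terms: -435, -273, -214, -343, -72, -311, -285  ⇒  Σ = -1933
Area = |Σ|/2 = 966.5.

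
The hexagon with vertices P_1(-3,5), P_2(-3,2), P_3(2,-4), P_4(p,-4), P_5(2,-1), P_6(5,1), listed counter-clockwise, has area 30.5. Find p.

The doubled signed area Σ (x_i y_{i+1} − x_{i+1} y_i) is linear in p.
With p=0 it equals 52; the coefficient of p is 3 (from the two edges through P_4).
So 3·p + 52 = 2·30.5 = 61 ⇒ p = 3.

3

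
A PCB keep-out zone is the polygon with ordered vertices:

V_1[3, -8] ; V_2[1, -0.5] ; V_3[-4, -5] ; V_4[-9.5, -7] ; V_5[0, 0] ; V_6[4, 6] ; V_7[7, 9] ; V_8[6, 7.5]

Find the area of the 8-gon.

49

Cross-terms: 6.5, -7, -19.5, 0, 0, -6, -1.5, -70.5  ⇒  Σ = -98
Area = |Σ|/2 = 49.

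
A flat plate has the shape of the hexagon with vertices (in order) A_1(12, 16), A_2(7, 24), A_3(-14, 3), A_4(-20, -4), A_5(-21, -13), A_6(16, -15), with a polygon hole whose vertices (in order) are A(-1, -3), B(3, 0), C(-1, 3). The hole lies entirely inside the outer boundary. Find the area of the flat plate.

880

Outer boundary:
Σ = (176) + (357) + (116) + (176) + (523) + (436) = 1784
Area = |Σ|/2 = 892.
Hole:
Apply the shoelace formula: 2A = Σ (x_i·y_{i+1} − x_{i+1}·y_i), indices taken mod 3.
Cross-terms: 9, 9, 6  ⇒  Σ = 24
Area = |Σ|/2 = 12.
Net area = 892 − 12 = 880.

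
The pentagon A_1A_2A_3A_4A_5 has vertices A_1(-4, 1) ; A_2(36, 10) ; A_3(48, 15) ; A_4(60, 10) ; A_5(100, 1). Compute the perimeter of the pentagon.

|A_1A_2| = √((40)² + (9)²) = √1681 = 41
|A_2A_3| = √((12)² + (5)²) = √169 = 13
|A_3A_4| = √((12)² + (-5)²) = √169 = 13
|A_4A_5| = √((40)² + (-9)²) = √1681 = 41
|A_5A_1| = √((-104)² + (0)²) = √10816 = 104
Perimeter = 41 + 13 + 13 + 41 + 104 = 212.

212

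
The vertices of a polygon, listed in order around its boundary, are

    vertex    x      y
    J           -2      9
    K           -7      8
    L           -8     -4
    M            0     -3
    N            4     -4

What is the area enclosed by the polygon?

Cross-terms: 47, 92, 24, 12, 28  ⇒  Σ = 203
Area = |Σ|/2 = 101.5.

101.5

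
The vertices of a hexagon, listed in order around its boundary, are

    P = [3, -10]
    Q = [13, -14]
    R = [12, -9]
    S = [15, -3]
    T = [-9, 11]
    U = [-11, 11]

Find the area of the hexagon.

237.5

Apply the shoelace (surveyor's) formula: 2A = Σ (x_i·y_{i+1} − x_{i+1}·y_i), indices taken mod 6.
Cross-terms: 88, 51, 99, 138, 22, 77  ⇒  Σ = 475
Area = |Σ|/2 = 237.5.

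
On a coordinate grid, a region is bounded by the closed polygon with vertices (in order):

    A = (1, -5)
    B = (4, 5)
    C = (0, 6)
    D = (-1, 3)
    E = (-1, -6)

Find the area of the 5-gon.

37.5

Apply Gauss's area formula: 2A = Σ (x_i·y_{i+1} − x_{i+1}·y_i), indices taken mod 5.
A→B: (1)(5) − (4)(-5) = 25
B→C: (4)(6) − (0)(5) = 24
C→D: (0)(3) − (-1)(6) = 6
D→E: (-1)(-6) − (-1)(3) = 9
E→A: (-1)(-5) − (1)(-6) = 11
Σ = 75
Area = |Σ|/2 = 37.5.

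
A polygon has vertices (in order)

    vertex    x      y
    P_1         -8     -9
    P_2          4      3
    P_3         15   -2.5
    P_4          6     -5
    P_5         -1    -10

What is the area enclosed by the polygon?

Cross-terms: 12, -55, -60, -65, -71  ⇒  Σ = -239
Area = |Σ|/2 = 119.5.

119.5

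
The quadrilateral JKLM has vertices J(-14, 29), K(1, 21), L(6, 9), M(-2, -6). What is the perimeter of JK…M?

|JK| = √((15)² + (-8)²) = √289 = 17
|KL| = √((5)² + (-12)²) = √169 = 13
|LM| = √((-8)² + (-15)²) = √289 = 17
|MJ| = √((-12)² + (35)²) = √1369 = 37
Perimeter = 17 + 13 + 17 + 37 = 84.

84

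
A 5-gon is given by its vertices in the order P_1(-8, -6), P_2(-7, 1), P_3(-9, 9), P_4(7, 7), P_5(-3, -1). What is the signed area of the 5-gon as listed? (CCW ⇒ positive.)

Apply the shoelace formula: 2A = Σ (x_i·y_{i+1} − x_{i+1}·y_i), indices taken mod 5.
Σ = (-50) + (-54) + (-126) + (14) + (10) = -206
Signed area = Σ/2 = -103 (negative ⇒ clockwise traversal).

-103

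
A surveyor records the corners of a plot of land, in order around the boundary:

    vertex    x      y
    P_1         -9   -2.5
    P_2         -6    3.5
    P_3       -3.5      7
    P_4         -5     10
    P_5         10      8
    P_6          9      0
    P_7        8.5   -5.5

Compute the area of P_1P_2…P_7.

204.25

Apply the shoelace (surveyor's) formula: 2A = Σ (x_i·y_{i+1} − x_{i+1}·y_i), indices taken mod 7.
Σ = (-46.5) + (-29.75) + (0) + (-140) + (-72) + (-49.5) + (-70.75) = -408.5
Area = |Σ|/2 = 204.25.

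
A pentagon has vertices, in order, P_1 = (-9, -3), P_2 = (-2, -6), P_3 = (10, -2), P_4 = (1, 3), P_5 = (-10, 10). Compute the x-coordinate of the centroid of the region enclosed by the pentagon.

-48/19

Apply the shoelace (surveyor's) formula. First the cross-terms c_i = x_i·y_{i+1} − x_{i+1}·y_i:
  48, 64, 32, 40, 120  ⇒  2A = 304, A = 152.
Then Σ (x_i + x_{i+1})·c_i = -2304, so x̄ = -2304 / (6·152) = -48/19.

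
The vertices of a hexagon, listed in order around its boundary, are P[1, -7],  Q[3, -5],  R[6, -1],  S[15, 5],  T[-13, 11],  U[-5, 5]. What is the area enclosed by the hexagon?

Σ = (16) + (27) + (45) + (230) + (-10) + (30) = 338
Area = |Σ|/2 = 169.

169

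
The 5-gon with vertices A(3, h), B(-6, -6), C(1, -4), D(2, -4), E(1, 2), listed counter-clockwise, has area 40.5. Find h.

Write out the shoelace sum; only the two edges meeting at A involve h:
2·Area = [(1·h − 3·2) + (3·(-6) − (-6)·h)] + 42
       = 7·h + 18 = 81
⇒ h = 9.

9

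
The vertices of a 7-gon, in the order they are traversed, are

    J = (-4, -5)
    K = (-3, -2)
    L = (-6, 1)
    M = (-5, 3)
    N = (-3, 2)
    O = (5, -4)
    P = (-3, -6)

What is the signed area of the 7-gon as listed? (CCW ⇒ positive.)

-42.5

Apply the shoelace (surveyor's) formula: 2A = Σ (x_i·y_{i+1} − x_{i+1}·y_i), indices taken mod 7.
Cross-terms: -7, -15, -13, -1, 2, -42, -9  ⇒  Σ = -85
Signed area = Σ/2 = -42.5 (negative ⇒ clockwise traversal).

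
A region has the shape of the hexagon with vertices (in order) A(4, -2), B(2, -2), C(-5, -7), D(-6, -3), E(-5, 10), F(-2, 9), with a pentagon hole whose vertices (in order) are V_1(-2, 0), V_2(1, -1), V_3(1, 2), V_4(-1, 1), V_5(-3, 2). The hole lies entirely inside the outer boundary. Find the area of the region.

Outer boundary:
Apply the surveyor's formula: 2A = Σ (x_i·y_{i+1} − x_{i+1}·y_i), indices taken mod 6.
Σ = (-4) + (-24) + (-27) + (-75) + (-25) + (-32) = -187
Area = |Σ|/2 = 93.5.
Hole:
Apply the surveyor's formula: 2A = Σ (x_i·y_{i+1} − x_{i+1}·y_i), indices taken mod 5.
Σ = (2) + (3) + (3) + (1) + (4) = 13
Area = |Σ|/2 = 6.5.
Net area = 93.5 − 6.5 = 87.

87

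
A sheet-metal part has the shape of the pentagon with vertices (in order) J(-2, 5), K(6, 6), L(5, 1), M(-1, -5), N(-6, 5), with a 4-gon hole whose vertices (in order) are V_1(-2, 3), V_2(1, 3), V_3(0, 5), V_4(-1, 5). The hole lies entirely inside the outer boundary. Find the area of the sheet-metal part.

68.5

Outer boundary:
Apply the shoelace (surveyor's) formula: 2A = Σ (x_i·y_{i+1} − x_{i+1}·y_i), indices taken mod 5.
Σ = (-42) + (-24) + (-24) + (-35) + (-20) = -145
Area = |Σ|/2 = 72.5.
Hole:
Apply the shoelace (surveyor's) formula: 2A = Σ (x_i·y_{i+1} − x_{i+1}·y_i), indices taken mod 4.
Σ = (-9) + (5) + (5) + (7) = 8
Area = |Σ|/2 = 4.
Net area = 72.5 − 4 = 68.5.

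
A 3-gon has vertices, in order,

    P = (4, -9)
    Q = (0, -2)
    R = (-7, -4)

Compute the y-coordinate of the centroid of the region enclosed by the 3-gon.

Apply Gauss's area formula. First the cross-terms c_i = x_i·y_{i+1} − x_{i+1}·y_i:
  -8, -14, 79  ⇒  2A = 57, A = 28.5.
Then Σ (y_i + y_{i+1})·c_i = -855, so ȳ = -855 / (6·28.5) = -5.

-5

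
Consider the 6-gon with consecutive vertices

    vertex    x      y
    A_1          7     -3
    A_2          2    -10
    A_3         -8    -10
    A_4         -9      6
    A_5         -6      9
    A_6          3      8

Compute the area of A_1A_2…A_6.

Cross-terms: -64, -100, -138, -45, -75, -65  ⇒  Σ = -487
Area = |Σ|/2 = 243.5.

243.5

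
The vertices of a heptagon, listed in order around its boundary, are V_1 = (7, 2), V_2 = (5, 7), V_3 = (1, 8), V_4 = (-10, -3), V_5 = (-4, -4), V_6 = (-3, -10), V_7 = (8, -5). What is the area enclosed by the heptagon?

175.5

Apply the surveyor's formula: 2A = Σ (x_i·y_{i+1} − x_{i+1}·y_i), indices taken mod 7.
Cross-terms: 39, 33, 77, 28, 28, 95, 51  ⇒  Σ = 351
Area = |Σ|/2 = 175.5.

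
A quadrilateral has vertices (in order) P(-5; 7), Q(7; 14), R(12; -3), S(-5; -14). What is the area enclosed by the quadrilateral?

Apply the shoelace formula: 2A = Σ (x_i·y_{i+1} − x_{i+1}·y_i), indices taken mod 4.
Cross-terms: -119, -189, -183, -105  ⇒  Σ = -596
Area = |Σ|/2 = 298.

298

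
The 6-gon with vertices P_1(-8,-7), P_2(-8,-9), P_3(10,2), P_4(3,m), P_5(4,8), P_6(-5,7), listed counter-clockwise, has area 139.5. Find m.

2

Write out the shoelace sum; only the two edges meeting at P_4 involve m:
2·Area = [(10·m − 3·2) + (3·8 − 4·m)] + 249
       = 6·m + 267 = 279
⇒ m = 2.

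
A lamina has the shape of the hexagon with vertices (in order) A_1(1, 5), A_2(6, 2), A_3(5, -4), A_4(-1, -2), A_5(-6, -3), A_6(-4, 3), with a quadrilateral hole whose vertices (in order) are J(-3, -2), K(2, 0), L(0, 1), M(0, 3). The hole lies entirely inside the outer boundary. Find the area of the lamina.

Outer boundary:
Σ = (-28) + (-34) + (-14) + (-9) + (-30) + (-23) = -138
Area = |Σ|/2 = 69.
Hole:
Apply the shoelace (surveyor's) formula: 2A = Σ (x_i·y_{i+1} − x_{i+1}·y_i), indices taken mod 4.
Σ = (4) + (2) + (0) + (9) = 15
Area = |Σ|/2 = 7.5.
Net area = 69 − 7.5 = 61.5.

61.5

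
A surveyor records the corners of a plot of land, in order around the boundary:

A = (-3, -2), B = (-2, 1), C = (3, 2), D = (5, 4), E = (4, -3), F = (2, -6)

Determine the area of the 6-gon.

Apply the shoelace (surveyor's) formula: 2A = Σ (x_i·y_{i+1} − x_{i+1}·y_i), indices taken mod 6.
Cross-terms: -7, -7, 2, -31, -18, -22  ⇒  Σ = -83
Area = |Σ|/2 = 41.5.

41.5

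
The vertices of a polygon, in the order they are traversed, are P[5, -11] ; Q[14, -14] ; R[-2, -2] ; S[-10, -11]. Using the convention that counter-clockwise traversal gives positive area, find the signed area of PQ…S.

97.5

Apply Gauss's area formula: 2A = Σ (x_i·y_{i+1} − x_{i+1}·y_i), indices taken mod 4.
Σ = (84) + (-56) + (2) + (165) = 195
Signed area = Σ/2 = 97.5 (positive ⇒ counter-clockwise traversal).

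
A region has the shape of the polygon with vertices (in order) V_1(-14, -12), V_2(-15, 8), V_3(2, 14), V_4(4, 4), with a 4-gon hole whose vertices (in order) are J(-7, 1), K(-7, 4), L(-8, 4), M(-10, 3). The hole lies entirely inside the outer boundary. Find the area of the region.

274

Outer boundary:
Apply the surveyor's formula: 2A = Σ (x_i·y_{i+1} − x_{i+1}·y_i), indices taken mod 4.
Cross-terms: -292, -226, -48, 8  ⇒  Σ = -558
Area = |Σ|/2 = 279.
Hole:
J→K: (-7)(4) − (-7)(1) = -21
K→L: (-7)(4) − (-8)(4) = 4
L→M: (-8)(3) − (-10)(4) = 16
M→J: (-10)(1) − (-7)(3) = 11
Σ = 10
Area = |Σ|/2 = 5.
Net area = 279 − 5 = 274.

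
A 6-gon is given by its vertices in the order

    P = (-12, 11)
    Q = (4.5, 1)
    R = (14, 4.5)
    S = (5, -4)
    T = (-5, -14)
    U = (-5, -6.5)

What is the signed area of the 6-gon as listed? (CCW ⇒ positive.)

Apply Gauss's area formula: 2A = Σ (x_i·y_{i+1} − x_{i+1}·y_i), indices taken mod 6.
Σ = (-61.5) + (6.25) + (-78.5) + (-90) + (-37.5) + (-133) = -394.25
Signed area = Σ/2 = -197.125 (negative ⇒ clockwise traversal).

-197.125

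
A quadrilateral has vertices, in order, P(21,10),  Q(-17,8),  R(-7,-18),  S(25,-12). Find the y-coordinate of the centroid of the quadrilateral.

-260/93

Apply the shoelace (surveyor's) formula. First the cross-terms c_i = x_i·y_{i+1} − x_{i+1}·y_i:
  338, 362, 534, 502  ⇒  2A = 1736, A = 868.
Then Σ (y_i + y_{i+1})·c_i = -14560, so ȳ = -14560 / (6·868) = -260/93.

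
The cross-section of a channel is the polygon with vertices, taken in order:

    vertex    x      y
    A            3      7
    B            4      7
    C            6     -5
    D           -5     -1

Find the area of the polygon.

Apply the shoelace formula: 2A = Σ (x_i·y_{i+1} − x_{i+1}·y_i), indices taken mod 4.
Σ = (-7) + (-62) + (-31) + (-32) = -132
Area = |Σ|/2 = 66.

66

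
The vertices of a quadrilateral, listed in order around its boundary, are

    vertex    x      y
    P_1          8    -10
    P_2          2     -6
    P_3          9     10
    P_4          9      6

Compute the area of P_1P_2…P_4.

64

P_1→P_2: (8)(-6) − (2)(-10) = -28
P_2→P_3: (2)(10) − (9)(-6) = 74
P_3→P_4: (9)(6) − (9)(10) = -36
P_4→P_1: (9)(-10) − (8)(6) = -138
Σ = -128
Area = |Σ|/2 = 64.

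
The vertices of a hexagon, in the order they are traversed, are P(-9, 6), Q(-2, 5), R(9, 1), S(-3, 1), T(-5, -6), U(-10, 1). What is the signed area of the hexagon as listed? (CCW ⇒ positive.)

Apply the shoelace (surveyor's) formula: 2A = Σ (x_i·y_{i+1} − x_{i+1}·y_i), indices taken mod 6.
Σ = (-33) + (-47) + (12) + (23) + (-65) + (-51) = -161
Signed area = Σ/2 = -80.5 (negative ⇒ clockwise traversal).

-80.5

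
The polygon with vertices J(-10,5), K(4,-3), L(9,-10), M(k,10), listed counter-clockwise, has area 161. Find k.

Write out the shoelace sum; only the two edges meeting at M involve k:
2·Area = [(9·10 − k·(-10)) + (k·5 − (-10)·10)] + -3
       = 15·k + 187 = 322
⇒ k = 9.

9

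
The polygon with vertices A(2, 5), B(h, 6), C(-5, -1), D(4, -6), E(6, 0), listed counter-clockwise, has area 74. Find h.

-1

The doubled signed area Σ (x_i y_{i+1} − x_{i+1} y_i) is linear in h.
With h=0 it equals 142; the coefficient of h is -6 (from the two edges through B).
So -6·h + 142 = 2·74 = 148 ⇒ h = -1.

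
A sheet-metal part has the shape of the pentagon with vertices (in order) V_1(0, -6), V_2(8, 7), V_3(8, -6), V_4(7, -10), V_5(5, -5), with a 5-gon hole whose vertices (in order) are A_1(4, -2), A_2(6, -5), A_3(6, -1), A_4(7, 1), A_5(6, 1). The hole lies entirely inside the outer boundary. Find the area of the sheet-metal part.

47.5

Outer boundary:
Apply the shoelace formula: 2A = Σ (x_i·y_{i+1} − x_{i+1}·y_i), indices taken mod 5.
Σ = (48) + (-104) + (-38) + (15) + (-30) = -109
Area = |Σ|/2 = 54.5.
Hole:
Σ = (-8) + (24) + (13) + (1) + (-16) = 14
Area = |Σ|/2 = 7.
Net area = 54.5 − 7 = 47.5.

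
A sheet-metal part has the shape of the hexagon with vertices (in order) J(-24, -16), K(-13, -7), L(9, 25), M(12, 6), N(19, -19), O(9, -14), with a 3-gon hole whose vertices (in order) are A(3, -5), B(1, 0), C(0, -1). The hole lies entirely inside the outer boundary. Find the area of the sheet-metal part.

729

Outer boundary:
Apply Gauss's area formula: 2A = Σ (x_i·y_{i+1} − x_{i+1}·y_i), indices taken mod 6.
Σ = (-40) + (-262) + (-246) + (-342) + (-95) + (-480) = -1465
Area = |Σ|/2 = 732.5.
Hole:
Apply Gauss's area formula: 2A = Σ (x_i·y_{i+1} − x_{i+1}·y_i), indices taken mod 3.
Cross-terms: 5, -1, 3  ⇒  Σ = 7
Area = |Σ|/2 = 3.5.
Net area = 732.5 − 3.5 = 729.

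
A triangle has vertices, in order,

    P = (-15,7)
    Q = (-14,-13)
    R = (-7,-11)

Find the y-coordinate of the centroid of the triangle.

Apply the surveyor's formula. First the cross-terms c_i = x_i·y_{i+1} − x_{i+1}·y_i:
  293, 63, -214  ⇒  2A = 142, A = 71.
Then Σ (y_i + y_{i+1})·c_i = -2414, so ȳ = -2414 / (6·71) = -17/3.

-17/3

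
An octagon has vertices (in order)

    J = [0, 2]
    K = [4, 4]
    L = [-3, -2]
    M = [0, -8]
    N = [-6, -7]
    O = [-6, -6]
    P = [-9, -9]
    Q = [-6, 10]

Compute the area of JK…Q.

95

Σ = (-8) + (4) + (24) + (-48) + (-6) + (0) + (-144) + (-12) = -190
Area = |Σ|/2 = 95.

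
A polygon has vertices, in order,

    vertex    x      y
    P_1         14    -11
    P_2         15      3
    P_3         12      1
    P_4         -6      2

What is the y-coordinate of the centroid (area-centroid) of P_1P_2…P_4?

Apply Gauss's area formula. First the cross-terms c_i = x_i·y_{i+1} − x_{i+1}·y_i:
  207, -21, 30, 38  ⇒  2A = 254, A = 127.
Then Σ (y_i + y_{i+1})·c_i = -1992, so ȳ = -1992 / (6·127) = -332/127.

-332/127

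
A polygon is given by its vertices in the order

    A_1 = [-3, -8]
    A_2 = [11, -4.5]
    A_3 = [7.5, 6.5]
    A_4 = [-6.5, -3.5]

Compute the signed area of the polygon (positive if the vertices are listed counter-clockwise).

132.125

Σ = (101.5) + (105.25) + (16) + (41.5) = 264.25
Signed area = Σ/2 = 132.125 (positive ⇒ counter-clockwise traversal).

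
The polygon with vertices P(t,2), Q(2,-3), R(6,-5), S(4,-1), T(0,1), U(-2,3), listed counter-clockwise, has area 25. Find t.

Write out the shoelace sum; only the two edges meeting at P involve t:
2·Area = [((-2)·2 − t·3) + (t·(-3) − 2·2)] + 28
       = -6·t + 20 = 50
⇒ t = -5.

-5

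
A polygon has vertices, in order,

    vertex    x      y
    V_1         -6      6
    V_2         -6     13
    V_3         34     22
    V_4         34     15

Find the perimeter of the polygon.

96

|V_1V_2| = √((0)² + (7)²) = √49 = 7
|V_2V_3| = √((40)² + (9)²) = √1681 = 41
|V_3V_4| = √((0)² + (-7)²) = √49 = 7
|V_4V_1| = √((-40)² + (-9)²) = √1681 = 41
Perimeter = 7 + 41 + 7 + 41 = 96.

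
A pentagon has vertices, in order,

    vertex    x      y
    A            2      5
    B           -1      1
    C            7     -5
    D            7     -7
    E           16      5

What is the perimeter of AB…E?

|AB| = √((-3)² + (-4)²) = √25 = 5
|BC| = √((8)² + (-6)²) = √100 = 10
|CD| = √((0)² + (-2)²) = √4 = 2
|DE| = √((9)² + (12)²) = √225 = 15
|EA| = √((-14)² + (0)²) = √196 = 14
Perimeter = 5 + 10 + 2 + 15 + 14 = 46.

46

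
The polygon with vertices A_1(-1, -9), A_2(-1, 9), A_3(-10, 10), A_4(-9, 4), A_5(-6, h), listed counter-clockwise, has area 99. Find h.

-1

Write out the shoelace sum; only the two edges meeting at A_5 involve h:
2·Area = [((-9)·h − (-6)·4) + ((-6)·(-9) − (-1)·h)] + 112
       = -8·h + 190 = 198
⇒ h = -1.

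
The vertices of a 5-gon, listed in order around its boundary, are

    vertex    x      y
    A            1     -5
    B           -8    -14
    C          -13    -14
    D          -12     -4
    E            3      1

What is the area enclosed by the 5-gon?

128

A→B: (1)(-14) − (-8)(-5) = -54
B→C: (-8)(-14) − (-13)(-14) = -70
C→D: (-13)(-4) − (-12)(-14) = -116
D→E: (-12)(1) − (3)(-4) = 0
E→A: (3)(-5) − (1)(1) = -16
Σ = -256
Area = |Σ|/2 = 128.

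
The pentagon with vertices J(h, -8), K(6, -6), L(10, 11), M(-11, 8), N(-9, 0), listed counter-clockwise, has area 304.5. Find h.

-15

Write out the shoelace sum; only the two edges meeting at J involve h:
2·Area = [((-9)·(-8) − h·0) + (h·(-6) − 6·(-8))] + 399
       = -6·h + 519 = 609
⇒ h = -15.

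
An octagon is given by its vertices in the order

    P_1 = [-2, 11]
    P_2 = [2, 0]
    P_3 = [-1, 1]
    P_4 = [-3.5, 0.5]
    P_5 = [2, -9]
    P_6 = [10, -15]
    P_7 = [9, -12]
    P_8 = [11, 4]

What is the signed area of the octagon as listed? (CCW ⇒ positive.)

Σ = (-22) + (2) + (3) + (30.5) + (60) + (15) + (168) + (129) = 385.5
Signed area = Σ/2 = 192.75 (positive ⇒ counter-clockwise traversal).

192.75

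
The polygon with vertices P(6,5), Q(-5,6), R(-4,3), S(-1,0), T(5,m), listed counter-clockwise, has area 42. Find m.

The doubled signed area Σ (x_i y_{i+1} − x_{i+1} y_i) is linear in m.
With m=0 it equals 98; the coefficient of m is -7 (from the two edges through T).
So -7·m + 98 = 2·42 = 84 ⇒ m = 2.

2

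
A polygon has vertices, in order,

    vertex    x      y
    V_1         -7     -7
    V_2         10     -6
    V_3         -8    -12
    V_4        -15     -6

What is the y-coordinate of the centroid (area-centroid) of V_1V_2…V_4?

Apply the shoelace (surveyor's) formula. First the cross-terms c_i = x_i·y_{i+1} − x_{i+1}·y_i:
  112, -168, -132, 63  ⇒  2A = -125, A = -62.5.
Then Σ (y_i + y_{i+1})·c_i = 3125, so ȳ = 3125 / (6·(-62.5)) = -25/3.

-25/3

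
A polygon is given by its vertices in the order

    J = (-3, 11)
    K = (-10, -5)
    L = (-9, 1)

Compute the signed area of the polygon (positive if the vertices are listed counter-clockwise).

Apply the shoelace formula: 2A = Σ (x_i·y_{i+1} − x_{i+1}·y_i), indices taken mod 3.
J→K: (-3)(-5) − (-10)(11) = 125
K→L: (-10)(1) − (-9)(-5) = -55
L→J: (-9)(11) − (-3)(1) = -96
Σ = -26
Signed area = Σ/2 = -13 (negative ⇒ clockwise traversal).

-13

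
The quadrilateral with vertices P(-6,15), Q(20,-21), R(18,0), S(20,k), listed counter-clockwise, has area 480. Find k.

19

The doubled signed area Σ (x_i y_{i+1} − x_{i+1} y_i) is linear in k.
With k=0 it equals 504; the coefficient of k is 24 (from the two edges through S).
So 24·k + 504 = 2·480 = 960 ⇒ k = 19.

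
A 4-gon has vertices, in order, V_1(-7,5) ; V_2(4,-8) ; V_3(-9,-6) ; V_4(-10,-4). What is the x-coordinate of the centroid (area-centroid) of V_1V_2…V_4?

Apply the surveyor's formula. First the cross-terms c_i = x_i·y_{i+1} − x_{i+1}·y_i:
  36, -96, -24, -78  ⇒  2A = -162, A = -81.
Then Σ (x_i + x_{i+1})·c_i = 2154, so x̄ = 2154 / (6·(-81)) = -359/81.

-359/81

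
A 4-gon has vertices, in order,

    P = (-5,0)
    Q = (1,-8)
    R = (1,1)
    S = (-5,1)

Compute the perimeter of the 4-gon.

|PQ| = √((6)² + (-8)²) = √100 = 10
|QR| = √((0)² + (9)²) = √81 = 9
|RS| = √((-6)² + (0)²) = √36 = 6
|SP| = √((0)² + (-1)²) = √1 = 1
Perimeter = 10 + 9 + 6 + 1 = 26.

26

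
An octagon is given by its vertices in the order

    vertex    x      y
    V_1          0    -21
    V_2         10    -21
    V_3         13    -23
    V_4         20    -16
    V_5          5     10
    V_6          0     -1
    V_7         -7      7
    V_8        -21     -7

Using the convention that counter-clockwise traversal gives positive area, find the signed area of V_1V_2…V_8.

Σ = (210) + (43) + (252) + (280) + (-5) + (-7) + (196) + (441) = 1410
Signed area = Σ/2 = 705 (positive ⇒ counter-clockwise traversal).

705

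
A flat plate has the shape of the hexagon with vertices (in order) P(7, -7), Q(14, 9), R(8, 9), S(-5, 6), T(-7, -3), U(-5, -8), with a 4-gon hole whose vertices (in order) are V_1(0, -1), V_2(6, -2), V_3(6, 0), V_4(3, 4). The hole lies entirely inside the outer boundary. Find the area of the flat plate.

Outer boundary:
Apply the shoelace (surveyor's) formula: 2A = Σ (x_i·y_{i+1} − x_{i+1}·y_i), indices taken mod 6.
P→Q: (7)(9) − (14)(-7) = 161
Q→R: (14)(9) − (8)(9) = 54
R→S: (8)(6) − (-5)(9) = 93
S→T: (-5)(-3) − (-7)(6) = 57
T→U: (-7)(-8) − (-5)(-3) = 41
U→P: (-5)(-7) − (7)(-8) = 91
Σ = 497
Area = |Σ|/2 = 248.5.
Hole:
Apply the shoelace (surveyor's) formula: 2A = Σ (x_i·y_{i+1} − x_{i+1}·y_i), indices taken mod 4.
Cross-terms: 6, 12, 24, -3  ⇒  Σ = 39
Area = |Σ|/2 = 19.5.
Net area = 248.5 − 19.5 = 229.

229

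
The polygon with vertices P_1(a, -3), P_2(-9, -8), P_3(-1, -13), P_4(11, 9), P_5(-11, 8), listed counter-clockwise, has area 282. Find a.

-8

Write out the shoelace sum; only the two edges meeting at P_1 involve a:
2·Area = [((-11)·(-3) − a·8) + (a·(-8) − (-9)·(-3))] + 430
       = -16·a + 436 = 564
⇒ a = -8.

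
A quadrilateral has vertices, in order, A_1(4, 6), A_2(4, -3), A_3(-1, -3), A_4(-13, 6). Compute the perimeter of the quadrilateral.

46

|A_1A_2| = √((0)² + (-9)²) = √81 = 9
|A_2A_3| = √((-5)² + (0)²) = √25 = 5
|A_3A_4| = √((-12)² + (9)²) = √225 = 15
|A_4A_1| = √((17)² + (0)²) = √289 = 17
Perimeter = 9 + 5 + 15 + 17 = 46.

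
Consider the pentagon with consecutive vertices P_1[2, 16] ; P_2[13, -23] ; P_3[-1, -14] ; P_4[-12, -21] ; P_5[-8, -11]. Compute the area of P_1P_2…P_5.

Cross-terms: -254, -205, -147, -36, -106  ⇒  Σ = -748
Area = |Σ|/2 = 374.

374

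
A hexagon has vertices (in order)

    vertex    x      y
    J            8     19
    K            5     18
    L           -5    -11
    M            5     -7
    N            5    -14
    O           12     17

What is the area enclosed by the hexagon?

242

J→K: (8)(18) − (5)(19) = 49
K→L: (5)(-11) − (-5)(18) = 35
L→M: (-5)(-7) − (5)(-11) = 90
M→N: (5)(-14) − (5)(-7) = -35
N→O: (5)(17) − (12)(-14) = 253
O→J: (12)(19) − (8)(17) = 92
Σ = 484
Area = |Σ|/2 = 242.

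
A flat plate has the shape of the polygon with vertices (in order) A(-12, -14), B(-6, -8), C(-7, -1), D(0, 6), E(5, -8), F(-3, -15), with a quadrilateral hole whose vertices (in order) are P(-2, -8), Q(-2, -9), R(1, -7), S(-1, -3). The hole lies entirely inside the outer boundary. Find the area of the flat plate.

165

Outer boundary:
Apply the surveyor's formula: 2A = Σ (x_i·y_{i+1} − x_{i+1}·y_i), indices taken mod 6.
A→B: (-12)(-8) − (-6)(-14) = 12
B→C: (-6)(-1) − (-7)(-8) = -50
C→D: (-7)(6) − (0)(-1) = -42
D→E: (0)(-8) − (5)(6) = -30
E→F: (5)(-15) − (-3)(-8) = -99
F→A: (-3)(-14) − (-12)(-15) = -138
Σ = -347
Area = |Σ|/2 = 173.5.
Hole:
P→Q: (-2)(-9) − (-2)(-8) = 2
Q→R: (-2)(-7) − (1)(-9) = 23
R→S: (1)(-3) − (-1)(-7) = -10
S→P: (-1)(-8) − (-2)(-3) = 2
Σ = 17
Area = |Σ|/2 = 8.5.
Net area = 173.5 − 8.5 = 165.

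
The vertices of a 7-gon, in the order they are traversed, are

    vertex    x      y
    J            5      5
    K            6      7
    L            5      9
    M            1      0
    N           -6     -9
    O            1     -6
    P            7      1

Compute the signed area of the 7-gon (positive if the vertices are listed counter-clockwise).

62

Apply the shoelace (surveyor's) formula: 2A = Σ (x_i·y_{i+1} − x_{i+1}·y_i), indices taken mod 7.
J→K: (5)(7) − (6)(5) = 5
K→L: (6)(9) − (5)(7) = 19
L→M: (5)(0) − (1)(9) = -9
M→N: (1)(-9) − (-6)(0) = -9
N→O: (-6)(-6) − (1)(-9) = 45
O→P: (1)(1) − (7)(-6) = 43
P→J: (7)(5) − (5)(1) = 30
Σ = 124
Signed area = Σ/2 = 62 (positive ⇒ counter-clockwise traversal).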